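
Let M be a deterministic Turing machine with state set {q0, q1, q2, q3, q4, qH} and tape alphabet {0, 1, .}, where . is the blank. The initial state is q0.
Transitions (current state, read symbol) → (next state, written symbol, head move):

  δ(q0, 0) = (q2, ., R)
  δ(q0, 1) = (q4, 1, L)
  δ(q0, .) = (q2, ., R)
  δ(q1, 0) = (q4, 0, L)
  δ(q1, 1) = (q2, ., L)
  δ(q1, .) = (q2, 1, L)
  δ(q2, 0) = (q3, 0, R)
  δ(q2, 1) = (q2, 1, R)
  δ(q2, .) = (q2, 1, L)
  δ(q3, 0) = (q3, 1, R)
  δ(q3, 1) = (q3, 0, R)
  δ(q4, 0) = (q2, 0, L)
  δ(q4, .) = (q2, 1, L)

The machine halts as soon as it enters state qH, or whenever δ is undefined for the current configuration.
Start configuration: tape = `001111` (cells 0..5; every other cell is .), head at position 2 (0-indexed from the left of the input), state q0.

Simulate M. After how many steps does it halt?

state=q0 head=2 tape=00[1]111.   (q0,1)→(q4,1,L)
state=q4 head=1 tape=0[0]1111.   (q4,0)→(q2,0,L)
state=q2 head=0 tape=[0]01111.   (q2,0)→(q3,0,R)
state=q3 head=1 tape=0[0]1111.   (q3,0)→(q3,1,R)
state=q3 head=2 tape=01[1]111.   (q3,1)→(q3,0,R)
state=q3 head=3 tape=010[1]11.   (q3,1)→(q3,0,R)
state=q3 head=4 tape=0100[1]1.   (q3,1)→(q3,0,R)
state=q3 head=5 tape=01000[1].   (q3,1)→(q3,0,R)
state=q3 head=6 tape=010000[.]
M halts after 8 transitions.

8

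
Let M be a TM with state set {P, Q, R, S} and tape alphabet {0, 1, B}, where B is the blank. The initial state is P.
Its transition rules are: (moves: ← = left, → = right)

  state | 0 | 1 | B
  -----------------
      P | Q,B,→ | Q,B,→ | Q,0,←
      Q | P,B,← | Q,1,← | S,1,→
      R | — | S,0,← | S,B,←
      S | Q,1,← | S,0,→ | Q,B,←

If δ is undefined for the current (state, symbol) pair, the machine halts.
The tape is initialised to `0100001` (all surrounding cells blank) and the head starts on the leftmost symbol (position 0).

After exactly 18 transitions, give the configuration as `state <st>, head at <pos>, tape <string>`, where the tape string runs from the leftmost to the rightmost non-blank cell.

state S, head at 4, tape 1101

P | [0]100001   read 0 → write B, move →, go to Q
Q | B[1]00001   read 1 → write 1, move ←, go to Q
Q | [B]100001   read B → write 1, move →, go to S
S | 1[1]00001   read 1 → write 0, move →, go to S
S | 10[0]0001   read 0 → write 1, move ←, go to Q
Q | 1[0]10001   read 0 → write B, move ←, go to P
P | [1]B10001   read 1 → write B, move →, go to Q
Q | B[B]10001   read B → write 1, move →, go to S
S | B1[1]0001   read 1 → write 0, move →, go to S
S | B10[0]001   read 0 → write 1, move ←, go to Q
Q | B1[0]1001   read 0 → write B, move ←, go to P
P | B[1]B1001   read 1 → write B, move →, go to Q
Q | BB[B]1001   read B → write 1, move →, go to S
S | BB1[1]001   read 1 → write 0, move →, go to S
S | BB10[0]01   read 0 → write 1, move ←, go to Q
Q | BB1[0]101   read 0 → write B, move ←, go to P
P | BB[1]B101   read 1 → write B, move →, go to Q
Q | BBB[B]101   read B → write 1, move →, go to S
S | BBB1[1]01
After 18 steps: state S, head at 4, tape 1101.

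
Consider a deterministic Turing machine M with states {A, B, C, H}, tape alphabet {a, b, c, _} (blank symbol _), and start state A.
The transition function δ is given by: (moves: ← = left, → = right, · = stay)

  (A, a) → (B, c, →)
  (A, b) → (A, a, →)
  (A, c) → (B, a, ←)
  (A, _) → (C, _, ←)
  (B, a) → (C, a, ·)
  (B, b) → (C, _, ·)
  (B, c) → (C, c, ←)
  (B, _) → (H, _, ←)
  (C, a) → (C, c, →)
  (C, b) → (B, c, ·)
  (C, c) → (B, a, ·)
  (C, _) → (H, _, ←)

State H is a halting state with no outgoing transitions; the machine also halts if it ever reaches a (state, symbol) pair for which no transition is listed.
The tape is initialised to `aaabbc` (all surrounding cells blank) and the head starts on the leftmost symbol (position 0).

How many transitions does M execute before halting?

state=A head=0 tape=[a]aabbc_   (A,a)→(B,c,→)
state=B head=1 tape=c[a]abbc_   (B,a)→(C,a,·)
state=C head=1 tape=c[a]abbc_   (C,a)→(C,c,→)
state=C head=2 tape=cc[a]bbc_   (C,a)→(C,c,→)
state=C head=3 tape=ccc[b]bc_   (C,b)→(B,c,·)
state=B head=3 tape=ccc[c]bc_   (B,c)→(C,c,←)
state=C head=2 tape=cc[c]cbc_   (C,c)→(B,a,·)
state=B head=2 tape=cc[a]cbc_   (B,a)→(C,a,·)
state=C head=2 tape=cc[a]cbc_   (C,a)→(C,c,→)
state=C head=3 tape=ccc[c]bc_   (C,c)→(B,a,·)
state=B head=3 tape=ccc[a]bc_   (B,a)→(C,a,·)
state=C head=3 tape=ccc[a]bc_   (C,a)→(C,c,→)
state=C head=4 tape=cccc[b]c_   (C,b)→(B,c,·)
state=B head=4 tape=cccc[c]c_   (B,c)→(C,c,←)
state=C head=3 tape=ccc[c]cc_   (C,c)→(B,a,·)
state=B head=3 tape=ccc[a]cc_   (B,a)→(C,a,·)
state=C head=3 tape=ccc[a]cc_   (C,a)→(C,c,→)
state=C head=4 tape=cccc[c]c_   (C,c)→(B,a,·)
state=B head=4 tape=cccc[a]c_   (B,a)→(C,a,·)
state=C head=4 tape=cccc[a]c_   (C,a)→(C,c,→)
state=C head=5 tape=ccccc[c]_   (C,c)→(B,a,·)
state=B head=5 tape=ccccc[a]_   (B,a)→(C,a,·)
state=C head=5 tape=ccccc[a]_   (C,a)→(C,c,→)
state=C head=6 tape=cccccc[_]   (C,_)→(H,_,←)
state=H head=5 tape=ccccc[c]_
M halts after 24 transitions.

24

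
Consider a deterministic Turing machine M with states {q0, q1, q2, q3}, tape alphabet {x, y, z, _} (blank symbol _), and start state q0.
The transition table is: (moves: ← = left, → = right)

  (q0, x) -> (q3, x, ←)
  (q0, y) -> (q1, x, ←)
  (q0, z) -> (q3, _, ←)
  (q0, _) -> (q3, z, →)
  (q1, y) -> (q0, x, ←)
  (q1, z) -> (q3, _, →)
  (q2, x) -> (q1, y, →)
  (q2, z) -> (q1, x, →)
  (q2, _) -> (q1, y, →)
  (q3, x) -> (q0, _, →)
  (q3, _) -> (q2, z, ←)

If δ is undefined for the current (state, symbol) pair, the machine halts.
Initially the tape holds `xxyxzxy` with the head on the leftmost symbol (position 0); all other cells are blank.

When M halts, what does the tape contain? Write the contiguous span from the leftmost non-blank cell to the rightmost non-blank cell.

q0 | __[x]xyxzxy   read x → write x, move ←, go to q3
q3 | _[_]xxyxzxy   read _ → write z, move ←, go to q2
q2 | [_]zxxyxzxy   read _ → write y, move →, go to q1
q1 | y[z]xxyxzxy   read z → write _, move →, go to q3
q3 | y_[x]xyxzxy   read x → write _, move →, go to q0
q0 | y__[x]yxzxy   read x → write x, move ←, go to q3
q3 | y_[_]xyxzxy   read _ → write z, move ←, go to q2
q2 | y[_]zxyxzxy   read _ → write y, move →, go to q1
q1 | yy[z]xyxzxy   read z → write _, move →, go to q3
q3 | yy_[x]yxzxy   read x → write _, move →, go to q0
q0 | yy__[y]xzxy   read y → write x, move ←, go to q1
q1 | yy_[_]xxzxy
The non-blank tape span at halt is yy__xxzxy.

yy__xxzxy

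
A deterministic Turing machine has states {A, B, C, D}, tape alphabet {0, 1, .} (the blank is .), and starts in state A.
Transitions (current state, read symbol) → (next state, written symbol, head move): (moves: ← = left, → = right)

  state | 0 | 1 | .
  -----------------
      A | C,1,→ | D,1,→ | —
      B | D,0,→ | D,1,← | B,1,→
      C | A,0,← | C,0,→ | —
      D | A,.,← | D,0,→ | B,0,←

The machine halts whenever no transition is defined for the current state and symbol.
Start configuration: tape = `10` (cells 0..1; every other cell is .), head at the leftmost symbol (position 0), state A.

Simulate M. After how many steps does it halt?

11

A | ..[1]0   read 1 → write 1, move →, go to D
D | ..1[0]   read 0 → write ., move ←, go to A
A | ..[1].   read 1 → write 1, move →, go to D
D | ..1[.]   read . → write 0, move ←, go to B
B | ..[1]0   read 1 → write 1, move ←, go to D
D | .[.]10   read . → write 0, move ←, go to B
B | [.]010   read . → write 1, move →, go to B
B | 1[0]10   read 0 → write 0, move →, go to D
D | 10[1]0   read 1 → write 0, move →, go to D
D | 100[0]   read 0 → write ., move ←, go to A
A | 10[0].   read 0 → write 1, move →, go to C
C | 101[.]
M halts after 11 transitions.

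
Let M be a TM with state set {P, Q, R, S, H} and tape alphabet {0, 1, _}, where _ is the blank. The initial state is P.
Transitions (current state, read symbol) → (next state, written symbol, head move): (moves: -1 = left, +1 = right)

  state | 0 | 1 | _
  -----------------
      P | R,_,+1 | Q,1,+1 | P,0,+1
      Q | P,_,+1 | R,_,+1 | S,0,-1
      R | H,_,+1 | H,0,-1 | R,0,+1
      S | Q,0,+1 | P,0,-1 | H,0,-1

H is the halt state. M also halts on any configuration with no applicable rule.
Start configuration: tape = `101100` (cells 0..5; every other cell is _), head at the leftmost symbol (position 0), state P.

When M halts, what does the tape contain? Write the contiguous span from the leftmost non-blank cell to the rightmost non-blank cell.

1_1__0

state=P head=0 tape=[1]01100   (P,1)→(Q,1,+1)
state=Q head=1 tape=1[0]1100   (Q,0)→(P,_,+1)
state=P head=2 tape=1_[1]100   (P,1)→(Q,1,+1)
state=Q head=3 tape=1_1[1]00   (Q,1)→(R,_,+1)
state=R head=4 tape=1_1_[0]0   (R,0)→(H,_,+1)
state=H head=5 tape=1_1__[0]
The non-blank tape span at halt is 1_1__0.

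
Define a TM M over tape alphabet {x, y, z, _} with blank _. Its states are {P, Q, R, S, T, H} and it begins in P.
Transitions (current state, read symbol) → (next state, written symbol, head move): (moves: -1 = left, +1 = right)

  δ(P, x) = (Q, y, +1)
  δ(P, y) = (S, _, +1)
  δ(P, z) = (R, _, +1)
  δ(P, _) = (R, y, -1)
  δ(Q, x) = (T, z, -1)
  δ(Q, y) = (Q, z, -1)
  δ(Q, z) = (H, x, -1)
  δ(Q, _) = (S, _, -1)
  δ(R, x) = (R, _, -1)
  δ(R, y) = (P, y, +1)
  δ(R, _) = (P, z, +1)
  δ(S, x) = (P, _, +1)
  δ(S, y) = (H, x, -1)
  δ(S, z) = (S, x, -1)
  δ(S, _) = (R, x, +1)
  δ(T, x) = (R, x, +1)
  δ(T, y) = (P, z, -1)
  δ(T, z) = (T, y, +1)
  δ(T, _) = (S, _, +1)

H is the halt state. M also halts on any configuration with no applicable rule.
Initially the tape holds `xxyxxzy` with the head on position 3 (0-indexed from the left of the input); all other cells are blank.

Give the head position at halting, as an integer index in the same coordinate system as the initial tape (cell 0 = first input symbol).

-1

P | _xxy[x]xzy   read x → write y, move +1, go to Q
Q | _xxyy[x]zy   read x → write z, move -1, go to T
T | _xxy[y]zzy   read y → write z, move -1, go to P
P | _xx[y]zzzy   read y → write _, move +1, go to S
S | _xx_[z]zzy   read z → write x, move -1, go to S
S | _xx[_]xzzy   read _ → write x, move +1, go to R
R | _xxx[x]zzy   read x → write _, move -1, go to R
R | _xx[x]_zzy   read x → write _, move -1, go to R
R | _x[x]__zzy   read x → write _, move -1, go to R
R | _[x]___zzy   read x → write _, move -1, go to R
R | [_]____zzy   read _ → write z, move +1, go to P
P | z[_]___zzy   read _ → write y, move -1, go to R
R | [z]y___zzy
At halt the head is at cell -1.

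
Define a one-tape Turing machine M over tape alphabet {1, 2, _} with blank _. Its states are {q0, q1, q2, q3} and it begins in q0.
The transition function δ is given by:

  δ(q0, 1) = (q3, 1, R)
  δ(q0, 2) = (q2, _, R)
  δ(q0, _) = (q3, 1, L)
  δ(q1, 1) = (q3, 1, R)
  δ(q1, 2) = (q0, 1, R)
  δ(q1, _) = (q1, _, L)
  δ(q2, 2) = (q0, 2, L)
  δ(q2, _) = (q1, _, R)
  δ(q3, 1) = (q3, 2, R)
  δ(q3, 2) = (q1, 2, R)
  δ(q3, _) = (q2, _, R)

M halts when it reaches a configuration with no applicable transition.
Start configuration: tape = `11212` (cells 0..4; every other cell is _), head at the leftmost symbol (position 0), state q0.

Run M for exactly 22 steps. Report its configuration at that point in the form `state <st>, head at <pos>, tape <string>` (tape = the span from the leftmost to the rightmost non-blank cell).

state q1, head at 8, tape 1221222

q0 | [1]1212_____   read 1 → write 1, move R, go to q3
q3 | 1[1]212_____   read 1 → write 2, move R, go to q3
q3 | 12[2]12_____   read 2 → write 2, move R, go to q1
q1 | 122[1]2_____   read 1 → write 1, move R, go to q3
q3 | 1221[2]_____   read 2 → write 2, move R, go to q1
q1 | 12212[_]____   read _ → write _, move L, go to q1
q1 | 1221[2]_____   read 2 → write 1, move R, go to q0
q0 | 12211[_]____   read _ → write 1, move L, go to q3
q3 | 1221[1]1____   read 1 → write 2, move R, go to q3
q3 | 12212[1]____   read 1 → write 2, move R, go to q3
q3 | 122122[_]___   read _ → write _, move R, go to q2
q2 | 122122_[_]__   read _ → write _, move R, go to q1
q1 | 122122__[_]_   read _ → write _, move L, go to q1
q1 | 122122_[_]__   read _ → write _, move L, go to q1
q1 | 122122[_]___   read _ → write _, move L, go to q1
q1 | 12212[2]____   read 2 → write 1, move R, go to q0
q0 | 122121[_]___   read _ → write 1, move L, go to q3
q3 | 12212[1]1___   read 1 → write 2, move R, go to q3
q3 | 122122[1]___   read 1 → write 2, move R, go to q3
q3 | 1221222[_]__   read _ → write _, move R, go to q2
q2 | 1221222_[_]_   read _ → write _, move R, go to q1
q1 | 1221222__[_]   read _ → write _, move L, go to q1
q1 | 1221222_[_]_
After 22 steps: state q1, head at 8, tape 1221222.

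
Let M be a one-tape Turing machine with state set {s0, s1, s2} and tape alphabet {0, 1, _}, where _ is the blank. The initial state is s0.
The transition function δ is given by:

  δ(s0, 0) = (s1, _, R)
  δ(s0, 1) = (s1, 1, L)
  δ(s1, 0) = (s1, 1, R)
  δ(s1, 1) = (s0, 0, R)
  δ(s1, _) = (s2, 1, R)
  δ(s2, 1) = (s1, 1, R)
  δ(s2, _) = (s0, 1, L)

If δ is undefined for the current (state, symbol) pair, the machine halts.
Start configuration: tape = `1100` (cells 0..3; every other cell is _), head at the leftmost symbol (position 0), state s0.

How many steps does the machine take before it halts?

16

state=s0 head=0 tape=_[1]100___   (s0,1)→(s1,1,L)
state=s1 head=-1 tape=[_]1100___   (s1,_)→(s2,1,R)
state=s2 head=0 tape=1[1]100___   (s2,1)→(s1,1,R)
state=s1 head=1 tape=11[1]00___   (s1,1)→(s0,0,R)
state=s0 head=2 tape=110[0]0___   (s0,0)→(s1,_,R)
state=s1 head=3 tape=110_[0]___   (s1,0)→(s1,1,R)
state=s1 head=4 tape=110_1[_]__   (s1,_)→(s2,1,R)
state=s2 head=5 tape=110_11[_]_   (s2,_)→(s0,1,L)
state=s0 head=4 tape=110_1[1]1_   (s0,1)→(s1,1,L)
state=s1 head=3 tape=110_[1]11_   (s1,1)→(s0,0,R)
state=s0 head=4 tape=110_0[1]1_   (s0,1)→(s1,1,L)
state=s1 head=3 tape=110_[0]11_   (s1,0)→(s1,1,R)
state=s1 head=4 tape=110_1[1]1_   (s1,1)→(s0,0,R)
state=s0 head=5 tape=110_10[1]_   (s0,1)→(s1,1,L)
state=s1 head=4 tape=110_1[0]1_   (s1,0)→(s1,1,R)
state=s1 head=5 tape=110_11[1]_   (s1,1)→(s0,0,R)
state=s0 head=6 tape=110_110[_]
M halts after 16 transitions.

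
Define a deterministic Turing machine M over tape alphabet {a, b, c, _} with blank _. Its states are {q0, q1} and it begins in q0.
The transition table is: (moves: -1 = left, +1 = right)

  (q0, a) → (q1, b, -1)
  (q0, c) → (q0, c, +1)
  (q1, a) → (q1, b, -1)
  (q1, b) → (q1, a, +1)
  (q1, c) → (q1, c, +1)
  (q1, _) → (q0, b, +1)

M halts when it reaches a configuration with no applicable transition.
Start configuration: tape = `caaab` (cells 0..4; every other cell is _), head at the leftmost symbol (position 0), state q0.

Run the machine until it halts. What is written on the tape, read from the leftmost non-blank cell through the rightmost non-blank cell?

q0 | [c]aaab__   read c → write c, move +1, go to q0
q0 | c[a]aab__   read a → write b, move -1, go to q1
q1 | [c]baab__   read c → write c, move +1, go to q1
q1 | c[b]aab__   read b → write a, move +1, go to q1
q1 | ca[a]ab__   read a → write b, move -1, go to q1
q1 | c[a]bab__   read a → write b, move -1, go to q1
q1 | [c]bbab__   read c → write c, move +1, go to q1
q1 | c[b]bab__   read b → write a, move +1, go to q1
q1 | ca[b]ab__   read b → write a, move +1, go to q1
q1 | caa[a]b__   read a → write b, move -1, go to q1
q1 | ca[a]bb__   read a → write b, move -1, go to q1
q1 | c[a]bbb__   read a → write b, move -1, go to q1
q1 | [c]bbbb__   read c → write c, move +1, go to q1
q1 | c[b]bbb__   read b → write a, move +1, go to q1
q1 | ca[b]bb__   read b → write a, move +1, go to q1
q1 | caa[b]b__   read b → write a, move +1, go to q1
q1 | caaa[b]__   read b → write a, move +1, go to q1
q1 | caaaa[_]_   read _ → write b, move +1, go to q0
q0 | caaaab[_]
The non-blank tape span at halt is caaaab.

caaaab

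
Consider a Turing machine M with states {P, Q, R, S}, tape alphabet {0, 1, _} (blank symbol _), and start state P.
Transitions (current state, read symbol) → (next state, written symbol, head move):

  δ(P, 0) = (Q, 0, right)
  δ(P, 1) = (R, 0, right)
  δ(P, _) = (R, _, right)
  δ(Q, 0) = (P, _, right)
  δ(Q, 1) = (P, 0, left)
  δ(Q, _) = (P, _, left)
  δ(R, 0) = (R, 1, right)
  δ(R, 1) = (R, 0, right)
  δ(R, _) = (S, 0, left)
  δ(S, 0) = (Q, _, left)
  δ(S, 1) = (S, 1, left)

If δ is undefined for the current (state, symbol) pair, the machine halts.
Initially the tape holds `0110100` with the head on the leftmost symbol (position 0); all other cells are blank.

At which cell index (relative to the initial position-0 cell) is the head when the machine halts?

5

P | [0]110100___   read 0 → write 0, move right, go to Q
Q | 0[1]10100___   read 1 → write 0, move left, go to P
P | [0]010100___   read 0 → write 0, move right, go to Q
Q | 0[0]10100___   read 0 → write _, move right, go to P
P | 0_[1]0100___   read 1 → write 0, move right, go to R
R | 0_0[0]100___   read 0 → write 1, move right, go to R
R | 0_01[1]00___   read 1 → write 0, move right, go to R
R | 0_010[0]0___   read 0 → write 1, move right, go to R
R | 0_0101[0]___   read 0 → write 1, move right, go to R
R | 0_01011[_]__   read _ → write 0, move left, go to S
S | 0_0101[1]0__   read 1 → write 1, move left, go to S
S | 0_010[1]10__   read 1 → write 1, move left, go to S
S | 0_01[0]110__   read 0 → write _, move left, go to Q
Q | 0_0[1]_110__   read 1 → write 0, move left, go to P
P | 0_[0]0_110__   read 0 → write 0, move right, go to Q
Q | 0_0[0]_110__   read 0 → write _, move right, go to P
P | 0_0_[_]110__   read _ → write _, move right, go to R
R | 0_0__[1]10__   read 1 → write 0, move right, go to R
R | 0_0__0[1]0__   read 1 → write 0, move right, go to R
R | 0_0__00[0]__   read 0 → write 1, move right, go to R
R | 0_0__001[_]_   read _ → write 0, move left, go to S
S | 0_0__00[1]0_   read 1 → write 1, move left, go to S
S | 0_0__0[0]10_   read 0 → write _, move left, go to Q
Q | 0_0__[0]_10_   read 0 → write _, move right, go to P
P | 0_0___[_]10_   read _ → write _, move right, go to R
R | 0_0____[1]0_   read 1 → write 0, move right, go to R
R | 0_0____0[0]_   read 0 → write 1, move right, go to R
R | 0_0____01[_]   read _ → write 0, move left, go to S
S | 0_0____0[1]0   read 1 → write 1, move left, go to S
S | 0_0____[0]10   read 0 → write _, move left, go to Q
Q | 0_0___[_]_10   read _ → write _, move left, go to P
P | 0_0__[_]__10   read _ → write _, move right, go to R
R | 0_0___[_]_10   read _ → write 0, move left, go to S
S | 0_0__[_]0_10
At halt the head is at cell 5.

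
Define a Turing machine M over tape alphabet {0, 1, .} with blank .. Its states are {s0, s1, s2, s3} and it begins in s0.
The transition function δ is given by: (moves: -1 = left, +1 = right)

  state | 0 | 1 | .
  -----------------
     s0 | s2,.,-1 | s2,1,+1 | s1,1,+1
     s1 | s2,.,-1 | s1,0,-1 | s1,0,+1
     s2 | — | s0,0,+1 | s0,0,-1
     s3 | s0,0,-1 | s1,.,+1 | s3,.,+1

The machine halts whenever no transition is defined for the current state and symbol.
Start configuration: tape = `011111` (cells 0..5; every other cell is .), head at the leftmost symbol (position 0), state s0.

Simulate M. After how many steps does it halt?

17

state=s0 head=0 tape=..[0]11111   (s0,0)→(s2,.,-1)
state=s2 head=-1 tape=.[.].11111   (s2,.)→(s0,0,-1)
state=s0 head=-2 tape=[.]0.11111   (s0,.)→(s1,1,+1)
state=s1 head=-1 tape=1[0].11111   (s1,0)→(s2,.,-1)
state=s2 head=-2 tape=[1]..11111   (s2,1)→(s0,0,+1)
state=s0 head=-1 tape=0[.].11111   (s0,.)→(s1,1,+1)
state=s1 head=0 tape=01[.]11111   (s1,.)→(s1,0,+1)
state=s1 head=1 tape=010[1]1111   (s1,1)→(s1,0,-1)
state=s1 head=0 tape=01[0]01111   (s1,0)→(s2,.,-1)
state=s2 head=-1 tape=0[1].01111   (s2,1)→(s0,0,+1)
state=s0 head=0 tape=00[.]01111   (s0,.)→(s1,1,+1)
state=s1 head=1 tape=001[0]1111   (s1,0)→(s2,.,-1)
state=s2 head=0 tape=00[1].1111   (s2,1)→(s0,0,+1)
state=s0 head=1 tape=000[.]1111   (s0,.)→(s1,1,+1)
state=s1 head=2 tape=0001[1]111   (s1,1)→(s1,0,-1)
state=s1 head=1 tape=000[1]0111   (s1,1)→(s1,0,-1)
state=s1 head=0 tape=00[0]00111   (s1,0)→(s2,.,-1)
state=s2 head=-1 tape=0[0].00111
M halts after 17 transitions.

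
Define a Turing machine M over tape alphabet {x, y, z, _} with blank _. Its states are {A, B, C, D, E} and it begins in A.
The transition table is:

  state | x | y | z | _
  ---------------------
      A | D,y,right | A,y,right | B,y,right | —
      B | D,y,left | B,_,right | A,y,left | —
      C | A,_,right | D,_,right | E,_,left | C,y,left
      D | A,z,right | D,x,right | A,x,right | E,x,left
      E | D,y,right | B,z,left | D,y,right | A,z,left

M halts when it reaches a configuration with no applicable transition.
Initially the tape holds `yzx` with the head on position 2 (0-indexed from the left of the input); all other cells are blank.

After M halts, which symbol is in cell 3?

A | yz[x]___   read x → write y, move right, go to D
D | yzy[_]__   read _ → write x, move left, go to E
E | yz[y]x__   read y → write z, move left, go to B
B | y[z]zx__   read z → write y, move left, go to A
A | [y]yzx__   read y → write y, move right, go to A
A | y[y]zx__   read y → write y, move right, go to A
A | yy[z]x__   read z → write y, move right, go to B
B | yyy[x]__   read x → write y, move left, go to D
D | yy[y]y__   read y → write x, move right, go to D
D | yyx[y]__   read y → write x, move right, go to D
D | yyxx[_]_   read _ → write x, move left, go to E
E | yyx[x]x_   read x → write y, move right, go to D
D | yyxy[x]_   read x → write z, move right, go to A
A | yyxyz[_]
Cell 3 holds y when M halts.

y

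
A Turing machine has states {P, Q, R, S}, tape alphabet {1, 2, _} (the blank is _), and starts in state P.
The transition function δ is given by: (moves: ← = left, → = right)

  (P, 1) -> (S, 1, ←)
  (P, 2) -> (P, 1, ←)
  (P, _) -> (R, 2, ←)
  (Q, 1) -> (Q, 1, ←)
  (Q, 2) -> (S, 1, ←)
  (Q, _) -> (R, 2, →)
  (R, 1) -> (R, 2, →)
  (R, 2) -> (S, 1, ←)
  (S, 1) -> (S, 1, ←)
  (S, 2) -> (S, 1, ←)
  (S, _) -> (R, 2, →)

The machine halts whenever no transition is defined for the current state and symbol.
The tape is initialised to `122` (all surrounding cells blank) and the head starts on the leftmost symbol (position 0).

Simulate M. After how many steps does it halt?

state=P head=0 tape=___[1]22_   (P,1)→(S,1,←)
state=S head=-1 tape=__[_]122_   (S,_)→(R,2,→)
state=R head=0 tape=__2[1]22_   (R,1)→(R,2,→)
state=R head=1 tape=__22[2]2_   (R,2)→(S,1,←)
state=S head=0 tape=__2[2]12_   (S,2)→(S,1,←)
state=S head=-1 tape=__[2]112_   (S,2)→(S,1,←)
state=S head=-2 tape=_[_]1112_   (S,_)→(R,2,→)
state=R head=-1 tape=_2[1]112_   (R,1)→(R,2,→)
state=R head=0 tape=_22[1]12_   (R,1)→(R,2,→)
state=R head=1 tape=_222[1]2_   (R,1)→(R,2,→)
state=R head=2 tape=_2222[2]_   (R,2)→(S,1,←)
state=S head=1 tape=_222[2]1_   (S,2)→(S,1,←)
state=S head=0 tape=_22[2]11_   (S,2)→(S,1,←)
state=S head=-1 tape=_2[2]111_   (S,2)→(S,1,←)
state=S head=-2 tape=_[2]1111_   (S,2)→(S,1,←)
state=S head=-3 tape=[_]11111_   (S,_)→(R,2,→)
state=R head=-2 tape=2[1]1111_   (R,1)→(R,2,→)
state=R head=-1 tape=22[1]111_   (R,1)→(R,2,→)
state=R head=0 tape=222[1]11_   (R,1)→(R,2,→)
state=R head=1 tape=2222[1]1_   (R,1)→(R,2,→)
state=R head=2 tape=22222[1]_   (R,1)→(R,2,→)
state=R head=3 tape=222222[_]
M halts after 21 transitions.

21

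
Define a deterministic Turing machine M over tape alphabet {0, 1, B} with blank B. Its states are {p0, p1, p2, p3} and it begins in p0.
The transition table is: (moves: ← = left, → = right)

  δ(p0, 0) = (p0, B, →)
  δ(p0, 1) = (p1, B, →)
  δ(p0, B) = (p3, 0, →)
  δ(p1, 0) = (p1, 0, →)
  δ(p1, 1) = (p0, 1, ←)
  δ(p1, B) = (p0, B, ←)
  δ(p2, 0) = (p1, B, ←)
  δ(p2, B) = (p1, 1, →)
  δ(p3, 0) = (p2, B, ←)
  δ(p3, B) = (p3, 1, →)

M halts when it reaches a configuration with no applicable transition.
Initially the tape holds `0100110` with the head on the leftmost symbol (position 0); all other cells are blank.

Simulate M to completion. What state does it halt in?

p3

state=p0 head=0 tape=[0]100110   (p0,0)→(p0,B,→)
state=p0 head=1 tape=B[1]00110   (p0,1)→(p1,B,→)
state=p1 head=2 tape=BB[0]0110   (p1,0)→(p1,0,→)
state=p1 head=3 tape=BB0[0]110   (p1,0)→(p1,0,→)
state=p1 head=4 tape=BB00[1]10   (p1,1)→(p0,1,←)
state=p0 head=3 tape=BB0[0]110   (p0,0)→(p0,B,→)
state=p0 head=4 tape=BB0B[1]10   (p0,1)→(p1,B,→)
state=p1 head=5 tape=BB0BB[1]0   (p1,1)→(p0,1,←)
state=p0 head=4 tape=BB0B[B]10   (p0,B)→(p3,0,→)
state=p3 head=5 tape=BB0B0[1]0
No transition is defined for (p3, 1); M halts in state p3.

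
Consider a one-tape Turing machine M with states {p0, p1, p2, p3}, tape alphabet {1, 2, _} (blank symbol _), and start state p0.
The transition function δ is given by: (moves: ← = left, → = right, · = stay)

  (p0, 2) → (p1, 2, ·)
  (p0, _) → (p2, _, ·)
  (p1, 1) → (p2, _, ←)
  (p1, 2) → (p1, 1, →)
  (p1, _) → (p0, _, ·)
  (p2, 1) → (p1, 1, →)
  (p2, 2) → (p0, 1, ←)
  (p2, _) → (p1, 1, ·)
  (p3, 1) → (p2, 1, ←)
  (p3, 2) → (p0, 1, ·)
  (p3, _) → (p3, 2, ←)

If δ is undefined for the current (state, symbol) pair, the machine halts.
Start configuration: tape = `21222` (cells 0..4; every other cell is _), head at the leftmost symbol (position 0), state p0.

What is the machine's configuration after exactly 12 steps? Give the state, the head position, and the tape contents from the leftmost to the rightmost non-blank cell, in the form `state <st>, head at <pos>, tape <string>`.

state=p0 head=0 tape=[2]1222   (p0,2)→(p1,2,·)
state=p1 head=0 tape=[2]1222   (p1,2)→(p1,1,→)
state=p1 head=1 tape=1[1]222   (p1,1)→(p2,_,←)
state=p2 head=0 tape=[1]_222   (p2,1)→(p1,1,→)
state=p1 head=1 tape=1[_]222   (p1,_)→(p0,_,·)
state=p0 head=1 tape=1[_]222   (p0,_)→(p2,_,·)
state=p2 head=1 tape=1[_]222   (p2,_)→(p1,1,·)
state=p1 head=1 tape=1[1]222   (p1,1)→(p2,_,←)
state=p2 head=0 tape=[1]_222   (p2,1)→(p1,1,→)
state=p1 head=1 tape=1[_]222   (p1,_)→(p0,_,·)
state=p0 head=1 tape=1[_]222   (p0,_)→(p2,_,·)
state=p2 head=1 tape=1[_]222   (p2,_)→(p1,1,·)
state=p1 head=1 tape=1[1]222
After 12 steps: state p1, head at 1, tape 11222.

state p1, head at 1, tape 11222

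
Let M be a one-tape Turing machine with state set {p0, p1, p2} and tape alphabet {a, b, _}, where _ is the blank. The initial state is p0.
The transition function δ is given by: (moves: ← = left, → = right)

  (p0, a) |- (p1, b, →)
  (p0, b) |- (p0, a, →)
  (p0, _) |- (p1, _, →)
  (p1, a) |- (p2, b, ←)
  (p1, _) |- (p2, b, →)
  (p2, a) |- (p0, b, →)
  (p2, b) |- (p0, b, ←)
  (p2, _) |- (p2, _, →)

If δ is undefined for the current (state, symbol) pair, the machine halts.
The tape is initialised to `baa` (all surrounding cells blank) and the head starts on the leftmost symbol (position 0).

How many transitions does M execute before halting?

state=p0 head=0 tape=[b]aa   (p0,b)→(p0,a,→)
state=p0 head=1 tape=a[a]a   (p0,a)→(p1,b,→)
state=p1 head=2 tape=ab[a]   (p1,a)→(p2,b,←)
state=p2 head=1 tape=a[b]b   (p2,b)→(p0,b,←)
state=p0 head=0 tape=[a]bb   (p0,a)→(p1,b,→)
state=p1 head=1 tape=b[b]b
M halts after 5 transitions.

5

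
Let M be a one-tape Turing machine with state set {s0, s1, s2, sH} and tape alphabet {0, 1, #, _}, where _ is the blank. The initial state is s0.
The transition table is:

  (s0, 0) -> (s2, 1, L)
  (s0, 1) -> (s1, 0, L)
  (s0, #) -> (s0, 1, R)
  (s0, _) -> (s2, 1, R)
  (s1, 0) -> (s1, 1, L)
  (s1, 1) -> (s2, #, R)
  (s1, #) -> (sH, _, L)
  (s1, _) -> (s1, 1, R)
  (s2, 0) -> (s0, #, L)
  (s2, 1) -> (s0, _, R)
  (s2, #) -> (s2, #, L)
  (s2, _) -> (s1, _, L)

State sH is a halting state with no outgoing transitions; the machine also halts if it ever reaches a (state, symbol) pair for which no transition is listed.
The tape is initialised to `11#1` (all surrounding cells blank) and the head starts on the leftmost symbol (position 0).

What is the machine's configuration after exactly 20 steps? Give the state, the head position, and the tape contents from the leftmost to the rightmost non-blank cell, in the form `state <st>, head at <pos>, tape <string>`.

state=s0 head=0 tape=_[1]1#1__   (s0,1)→(s1,0,L)
state=s1 head=-1 tape=[_]01#1__   (s1,_)→(s1,1,R)
state=s1 head=0 tape=1[0]1#1__   (s1,0)→(s1,1,L)
state=s1 head=-1 tape=[1]11#1__   (s1,1)→(s2,#,R)
state=s2 head=0 tape=#[1]1#1__   (s2,1)→(s0,_,R)
state=s0 head=1 tape=#_[1]#1__   (s0,1)→(s1,0,L)
state=s1 head=0 tape=#[_]0#1__   (s1,_)→(s1,1,R)
state=s1 head=1 tape=#1[0]#1__   (s1,0)→(s1,1,L)
state=s1 head=0 tape=#[1]1#1__   (s1,1)→(s2,#,R)
state=s2 head=1 tape=##[1]#1__   (s2,1)→(s0,_,R)
state=s0 head=2 tape=##_[#]1__   (s0,#)→(s0,1,R)
state=s0 head=3 tape=##_1[1]__   (s0,1)→(s1,0,L)
state=s1 head=2 tape=##_[1]0__   (s1,1)→(s2,#,R)
state=s2 head=3 tape=##_#[0]__   (s2,0)→(s0,#,L)
state=s0 head=2 tape=##_[#]#__   (s0,#)→(s0,1,R)
state=s0 head=3 tape=##_1[#]__   (s0,#)→(s0,1,R)
state=s0 head=4 tape=##_11[_]_   (s0,_)→(s2,1,R)
state=s2 head=5 tape=##_111[_]   (s2,_)→(s1,_,L)
state=s1 head=4 tape=##_11[1]_   (s1,1)→(s2,#,R)
state=s2 head=5 tape=##_11#[_]   (s2,_)→(s1,_,L)
state=s1 head=4 tape=##_11[#]_
After 20 steps: state s1, head at 4, tape ##_11#.

state s1, head at 4, tape ##_11#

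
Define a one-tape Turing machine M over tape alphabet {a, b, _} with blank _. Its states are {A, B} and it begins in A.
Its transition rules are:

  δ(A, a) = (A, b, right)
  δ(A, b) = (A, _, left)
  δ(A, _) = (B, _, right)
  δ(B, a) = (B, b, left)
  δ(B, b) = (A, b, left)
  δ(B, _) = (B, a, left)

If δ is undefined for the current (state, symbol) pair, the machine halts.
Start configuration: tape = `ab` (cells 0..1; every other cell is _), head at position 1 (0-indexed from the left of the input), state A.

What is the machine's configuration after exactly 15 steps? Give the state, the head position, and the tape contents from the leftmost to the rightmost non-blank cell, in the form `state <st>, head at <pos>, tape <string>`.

state=A head=1 tape=_a[b]_   (A,b)→(A,_,left)
state=A head=0 tape=_[a]__   (A,a)→(A,b,right)
state=A head=1 tape=_b[_]_   (A,_)→(B,_,right)
state=B head=2 tape=_b_[_]   (B,_)→(B,a,left)
state=B head=1 tape=_b[_]a   (B,_)→(B,a,left)
state=B head=0 tape=_[b]aa   (B,b)→(A,b,left)
state=A head=-1 tape=[_]baa   (A,_)→(B,_,right)
state=B head=0 tape=_[b]aa   (B,b)→(A,b,left)
state=A head=-1 tape=[_]baa   (A,_)→(B,_,right)
state=B head=0 tape=_[b]aa   (B,b)→(A,b,left)
state=A head=-1 tape=[_]baa   (A,_)→(B,_,right)
state=B head=0 tape=_[b]aa   (B,b)→(A,b,left)
state=A head=-1 tape=[_]baa   (A,_)→(B,_,right)
state=B head=0 tape=_[b]aa   (B,b)→(A,b,left)
state=A head=-1 tape=[_]baa   (A,_)→(B,_,right)
state=B head=0 tape=_[b]aa
After 15 steps: state B, head at 0, tape baa.

state B, head at 0, tape baa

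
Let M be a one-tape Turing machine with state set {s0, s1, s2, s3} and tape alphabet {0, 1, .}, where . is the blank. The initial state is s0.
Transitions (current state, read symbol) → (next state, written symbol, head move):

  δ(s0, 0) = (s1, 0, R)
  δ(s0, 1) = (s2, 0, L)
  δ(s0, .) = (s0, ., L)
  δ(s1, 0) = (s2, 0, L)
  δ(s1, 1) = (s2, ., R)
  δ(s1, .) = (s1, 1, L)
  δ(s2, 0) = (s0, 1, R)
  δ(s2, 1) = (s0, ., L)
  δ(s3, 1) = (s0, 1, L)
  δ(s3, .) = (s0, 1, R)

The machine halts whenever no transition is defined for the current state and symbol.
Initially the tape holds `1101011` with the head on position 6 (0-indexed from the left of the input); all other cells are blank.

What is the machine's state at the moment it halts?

s2

state=s0 head=6 tape=.110101[1]   (s0,1)→(s2,0,L)
state=s2 head=5 tape=.11010[1]0   (s2,1)→(s0,.,L)
state=s0 head=4 tape=.1101[0].0   (s0,0)→(s1,0,R)
state=s1 head=5 tape=.11010[.]0   (s1,.)→(s1,1,L)
state=s1 head=4 tape=.1101[0]10   (s1,0)→(s2,0,L)
state=s2 head=3 tape=.110[1]010   (s2,1)→(s0,.,L)
state=s0 head=2 tape=.11[0].010   (s0,0)→(s1,0,R)
state=s1 head=3 tape=.110[.]010   (s1,.)→(s1,1,L)
state=s1 head=2 tape=.11[0]1010   (s1,0)→(s2,0,L)
state=s2 head=1 tape=.1[1]01010   (s2,1)→(s0,.,L)
state=s0 head=0 tape=.[1].01010   (s0,1)→(s2,0,L)
state=s2 head=-1 tape=[.]0.01010
No transition is defined for (s2, .); M halts in state s2.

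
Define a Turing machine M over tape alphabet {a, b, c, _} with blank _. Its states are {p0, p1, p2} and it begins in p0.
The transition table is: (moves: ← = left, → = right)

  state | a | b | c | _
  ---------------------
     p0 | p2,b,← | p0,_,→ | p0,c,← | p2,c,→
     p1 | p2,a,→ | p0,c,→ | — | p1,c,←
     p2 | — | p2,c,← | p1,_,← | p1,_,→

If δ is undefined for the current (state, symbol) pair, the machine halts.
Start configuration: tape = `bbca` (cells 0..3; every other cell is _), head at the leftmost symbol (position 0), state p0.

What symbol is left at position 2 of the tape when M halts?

state=p0 head=0 tape=[b]bca   (p0,b)→(p0,_,→)
state=p0 head=1 tape=_[b]ca   (p0,b)→(p0,_,→)
state=p0 head=2 tape=__[c]a   (p0,c)→(p0,c,←)
state=p0 head=1 tape=_[_]ca   (p0,_)→(p2,c,→)
state=p2 head=2 tape=_c[c]a   (p2,c)→(p1,_,←)
state=p1 head=1 tape=_[c]_a
Cell 2 holds _ when M halts.

_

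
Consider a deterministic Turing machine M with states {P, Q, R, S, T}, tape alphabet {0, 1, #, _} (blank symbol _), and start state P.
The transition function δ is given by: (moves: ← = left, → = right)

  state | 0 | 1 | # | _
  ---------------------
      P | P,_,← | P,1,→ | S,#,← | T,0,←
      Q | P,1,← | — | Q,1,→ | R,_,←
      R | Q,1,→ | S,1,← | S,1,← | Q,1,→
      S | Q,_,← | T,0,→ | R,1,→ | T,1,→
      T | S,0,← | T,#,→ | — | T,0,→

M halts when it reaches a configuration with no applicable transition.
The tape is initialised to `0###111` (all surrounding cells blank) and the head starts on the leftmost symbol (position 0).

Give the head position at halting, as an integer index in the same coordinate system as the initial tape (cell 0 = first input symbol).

P | _____[0]###111   read 0 → write _, move ←, go to P
P | ____[_]_###111   read _ → write 0, move ←, go to T
T | ___[_]0_###111   read _ → write 0, move →, go to T
T | ___0[0]_###111   read 0 → write 0, move ←, go to S
S | ___[0]0_###111   read 0 → write _, move ←, go to Q
Q | __[_]_0_###111   read _ → write _, move ←, go to R
R | _[_]__0_###111   read _ → write 1, move →, go to Q
Q | _1[_]_0_###111   read _ → write _, move ←, go to R
R | _[1]__0_###111   read 1 → write 1, move ←, go to S
S | [_]1__0_###111   read _ → write 1, move →, go to T
T | 1[1]__0_###111   read 1 → write #, move →, go to T
T | 1#[_]_0_###111   read _ → write 0, move →, go to T
T | 1#0[_]0_###111   read _ → write 0, move →, go to T
T | 1#00[0]_###111   read 0 → write 0, move ←, go to S
S | 1#0[0]0_###111   read 0 → write _, move ←, go to Q
Q | 1#[0]_0_###111   read 0 → write 1, move ←, go to P
P | 1[#]1_0_###111   read # → write #, move ←, go to S
S | [1]#1_0_###111   read 1 → write 0, move →, go to T
T | 0[#]1_0_###111
At halt the head is at cell -4.

-4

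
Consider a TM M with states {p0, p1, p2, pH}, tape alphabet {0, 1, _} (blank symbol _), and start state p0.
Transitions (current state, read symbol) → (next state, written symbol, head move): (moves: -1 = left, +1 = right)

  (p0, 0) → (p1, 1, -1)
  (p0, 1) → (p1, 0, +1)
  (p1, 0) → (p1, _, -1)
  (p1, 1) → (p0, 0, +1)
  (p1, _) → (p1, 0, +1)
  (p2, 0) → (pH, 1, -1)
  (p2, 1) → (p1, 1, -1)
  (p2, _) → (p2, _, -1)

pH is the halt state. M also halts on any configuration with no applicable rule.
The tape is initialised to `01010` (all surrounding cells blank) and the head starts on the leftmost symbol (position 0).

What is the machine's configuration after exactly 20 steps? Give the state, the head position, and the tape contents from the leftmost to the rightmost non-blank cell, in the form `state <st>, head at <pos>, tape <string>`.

state p1, head at -2, tape 0_____1

state=p0 head=0 tape=__[0]1010   (p0,0)→(p1,1,-1)
state=p1 head=-1 tape=_[_]11010   (p1,_)→(p1,0,+1)
state=p1 head=0 tape=_0[1]1010   (p1,1)→(p0,0,+1)
state=p0 head=1 tape=_00[1]010   (p0,1)→(p1,0,+1)
state=p1 head=2 tape=_000[0]10   (p1,0)→(p1,_,-1)
state=p1 head=1 tape=_00[0]_10   (p1,0)→(p1,_,-1)
state=p1 head=0 tape=_0[0]__10   (p1,0)→(p1,_,-1)
state=p1 head=-1 tape=_[0]___10   (p1,0)→(p1,_,-1)
state=p1 head=-2 tape=[_]____10   (p1,_)→(p1,0,+1)
state=p1 head=-1 tape=0[_]___10   (p1,_)→(p1,0,+1)
state=p1 head=0 tape=00[_]__10   (p1,_)→(p1,0,+1)
state=p1 head=1 tape=000[_]_10   (p1,_)→(p1,0,+1)
state=p1 head=2 tape=0000[_]10   (p1,_)→(p1,0,+1)
state=p1 head=3 tape=00000[1]0   (p1,1)→(p0,0,+1)
state=p0 head=4 tape=000000[0]   (p0,0)→(p1,1,-1)
state=p1 head=3 tape=00000[0]1   (p1,0)→(p1,_,-1)
state=p1 head=2 tape=0000[0]_1   (p1,0)→(p1,_,-1)
state=p1 head=1 tape=000[0]__1   (p1,0)→(p1,_,-1)
state=p1 head=0 tape=00[0]___1   (p1,0)→(p1,_,-1)
state=p1 head=-1 tape=0[0]____1   (p1,0)→(p1,_,-1)
state=p1 head=-2 tape=[0]_____1
After 20 steps: state p1, head at -2, tape 0_____1.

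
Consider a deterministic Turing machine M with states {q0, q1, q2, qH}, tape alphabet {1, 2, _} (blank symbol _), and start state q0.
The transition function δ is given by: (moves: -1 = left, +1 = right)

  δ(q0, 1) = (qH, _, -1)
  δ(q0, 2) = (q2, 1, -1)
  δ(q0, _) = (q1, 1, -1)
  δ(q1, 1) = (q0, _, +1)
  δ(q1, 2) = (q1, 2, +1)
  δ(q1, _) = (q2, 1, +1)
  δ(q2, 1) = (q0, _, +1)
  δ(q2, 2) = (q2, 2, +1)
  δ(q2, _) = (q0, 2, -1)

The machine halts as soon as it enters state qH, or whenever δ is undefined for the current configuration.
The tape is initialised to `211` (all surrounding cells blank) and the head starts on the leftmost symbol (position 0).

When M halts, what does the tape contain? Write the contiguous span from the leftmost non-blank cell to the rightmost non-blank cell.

21111

state=q0 head=0 tape=____[2]11   (q0,2)→(q2,1,-1)
state=q2 head=-1 tape=___[_]111   (q2,_)→(q0,2,-1)
state=q0 head=-2 tape=__[_]2111   (q0,_)→(q1,1,-1)
state=q1 head=-3 tape=_[_]12111   (q1,_)→(q2,1,+1)
state=q2 head=-2 tape=_1[1]2111   (q2,1)→(q0,_,+1)
state=q0 head=-1 tape=_1_[2]111   (q0,2)→(q2,1,-1)
state=q2 head=-2 tape=_1[_]1111   (q2,_)→(q0,2,-1)
state=q0 head=-3 tape=_[1]21111   (q0,1)→(qH,_,-1)
state=qH head=-4 tape=[_]_21111
The non-blank tape span at halt is 21111.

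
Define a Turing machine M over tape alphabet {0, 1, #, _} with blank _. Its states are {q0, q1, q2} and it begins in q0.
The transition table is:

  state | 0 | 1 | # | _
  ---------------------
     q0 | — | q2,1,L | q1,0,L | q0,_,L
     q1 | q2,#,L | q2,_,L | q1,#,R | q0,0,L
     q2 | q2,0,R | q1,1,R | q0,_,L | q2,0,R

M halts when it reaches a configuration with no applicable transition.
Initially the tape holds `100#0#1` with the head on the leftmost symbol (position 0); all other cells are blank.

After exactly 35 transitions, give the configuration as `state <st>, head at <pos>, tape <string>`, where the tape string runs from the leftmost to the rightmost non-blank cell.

q0 | _[1]00#0#1   read 1 → write 1, move L, go to q2
q2 | [_]100#0#1   read _ → write 0, move R, go to q2
q2 | 0[1]00#0#1   read 1 → write 1, move R, go to q1
q1 | 01[0]0#0#1   read 0 → write #, move L, go to q2
q2 | 0[1]#0#0#1   read 1 → write 1, move R, go to q1
q1 | 01[#]0#0#1   read # → write #, move R, go to q1
q1 | 01#[0]#0#1   read 0 → write #, move L, go to q2
q2 | 01[#]##0#1   read # → write _, move L, go to q0
q0 | 0[1]_##0#1   read 1 → write 1, move L, go to q2
q2 | [0]1_##0#1   read 0 → write 0, move R, go to q2
q2 | 0[1]_##0#1   read 1 → write 1, move R, go to q1
q1 | 01[_]##0#1   read _ → write 0, move L, go to q0
q0 | 0[1]0##0#1   read 1 → write 1, move L, go to q2
q2 | [0]10##0#1   read 0 → write 0, move R, go to q2
q2 | 0[1]0##0#1   read 1 → write 1, move R, go to q1
q1 | 01[0]##0#1   read 0 → write #, move L, go to q2
q2 | 0[1]###0#1   read 1 → write 1, move R, go to q1
q1 | 01[#]##0#1   read # → write #, move R, go to q1
q1 | 01#[#]#0#1   read # → write #, move R, go to q1
q1 | 01##[#]0#1   read # → write #, move R, go to q1
q1 | 01###[0]#1   read 0 → write #, move L, go to q2
q2 | 01##[#]##1   read # → write _, move L, go to q0
q0 | 01#[#]_##1   read # → write 0, move L, go to q1
q1 | 01[#]0_##1   read # → write #, move R, go to q1
q1 | 01#[0]_##1   read 0 → write #, move L, go to q2
q2 | 01[#]#_##1   read # → write _, move L, go to q0
q0 | 0[1]_#_##1   read 1 → write 1, move L, go to q2
q2 | [0]1_#_##1   read 0 → write 0, move R, go to q2
q2 | 0[1]_#_##1   read 1 → write 1, move R, go to q1
q1 | 01[_]#_##1   read _ → write 0, move L, go to q0
q0 | 0[1]0#_##1   read 1 → write 1, move L, go to q2
q2 | [0]10#_##1   read 0 → write 0, move R, go to q2
q2 | 0[1]0#_##1   read 1 → write 1, move R, go to q1
q1 | 01[0]#_##1   read 0 → write #, move L, go to q2
q2 | 0[1]##_##1   read 1 → write 1, move R, go to q1
q1 | 01[#]#_##1
After 35 steps: state q1, head at 1, tape 01##_##1.

state q1, head at 1, tape 01##_##1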